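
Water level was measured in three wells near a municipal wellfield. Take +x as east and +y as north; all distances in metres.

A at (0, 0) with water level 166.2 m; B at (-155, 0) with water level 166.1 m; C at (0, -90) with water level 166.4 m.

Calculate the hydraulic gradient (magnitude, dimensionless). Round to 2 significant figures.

∂h/∂x = (166.1 − 166.2) / (-155 − 0) = +0.0006452
∂h/∂y = (166.4 − 166.2) / (-90 − 0) = -0.002222
|∇h| = √(0.0006452² + -0.002222²) = 0.002314

0.0023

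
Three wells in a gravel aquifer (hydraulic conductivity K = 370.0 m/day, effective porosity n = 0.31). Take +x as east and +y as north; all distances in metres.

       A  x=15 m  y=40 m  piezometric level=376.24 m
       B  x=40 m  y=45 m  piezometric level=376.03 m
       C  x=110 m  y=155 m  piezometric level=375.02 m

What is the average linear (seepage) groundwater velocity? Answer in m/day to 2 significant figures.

10 m/day

With h = a·x + b·y + c and A as origin, the differences give:
  25·a + 5·b = -0.21
  95·a + 115·b = -1.22
Eliminate b (×115 and ×5, subtract): 2400·a = -18.050 → a = ∂h/∂x = -0.007521
Back-substitute: b = ∂h/∂y = -0.004396.
|∇h| = √(-0.007521² + -0.004396²) = 0.008712
Seepage velocity v = K·i/n = 370.0 × 0.008712 / 0.31 = 10.4 m/day.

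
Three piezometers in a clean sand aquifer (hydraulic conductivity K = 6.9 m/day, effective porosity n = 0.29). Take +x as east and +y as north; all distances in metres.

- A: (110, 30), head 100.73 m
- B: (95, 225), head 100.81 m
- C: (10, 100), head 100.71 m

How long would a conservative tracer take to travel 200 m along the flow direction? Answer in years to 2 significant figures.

34 years

With h = a·x + b·y + c and A as origin, the differences give:
  (-15)·a + 195·b = +0.08
  (-100)·a + 70·b = -0.02
Eliminate b (×70 and ×195, subtract): 18450·a = 9.500 → a = ∂h/∂x = +0.0005149
Back-substitute: b = ∂h/∂y = +0.0004499.
|∇h| = √(0.0005149² + 0.0004499²) = 0.0006838
Seepage velocity v = K·i/n = 6.9 × 0.0006838 / 0.29 = 0.01627 m/day.
t = 200 / 0.01627 = 1.229e+04 days = 33.6 years.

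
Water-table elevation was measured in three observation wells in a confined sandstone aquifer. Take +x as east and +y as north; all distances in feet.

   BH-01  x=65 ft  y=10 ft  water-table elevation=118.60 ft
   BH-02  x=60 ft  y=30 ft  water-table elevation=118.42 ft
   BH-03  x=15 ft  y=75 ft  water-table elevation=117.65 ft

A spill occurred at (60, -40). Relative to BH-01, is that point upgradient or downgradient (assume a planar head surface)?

Three-point gradient (reference BH-01): Δ to BH-02 = (-5, 20, -0.18), Δ to BH-03 = (-50, 65, -0.95).
∂h/∂x = +0.01081, ∂h/∂y = -0.006296 (det = 675).
Head at (60, -40) = 118.60 + (+0.01081)·(-5) + (-0.006296)·(-50) = 118.86 ft.
That is higher than the 118.60 ft at BH-01, so the point is upgradient.

upgradient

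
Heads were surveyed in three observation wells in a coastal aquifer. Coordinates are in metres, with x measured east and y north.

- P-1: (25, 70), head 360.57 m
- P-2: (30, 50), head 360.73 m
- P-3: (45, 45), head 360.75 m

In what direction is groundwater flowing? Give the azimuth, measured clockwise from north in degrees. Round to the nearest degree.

With h = a·x + b·y + c and P-1 as origin, the differences give:
  5·a + (-20)·b = +0.16
  20·a + (-25)·b = +0.18
Eliminate b (×(-25) and ×(-20), subtract): 275·a = -0.400 → a = ∂h/∂x = -0.001455
Back-substitute: b = ∂h/∂y = -0.008364.
Flow direction (−∇h) has components (+0.001455 E, +0.008364 N).
Azimuth = atan2(E, N) = atan2(+0.001455, +0.008364) = 9.9° ≈ 010°.

010°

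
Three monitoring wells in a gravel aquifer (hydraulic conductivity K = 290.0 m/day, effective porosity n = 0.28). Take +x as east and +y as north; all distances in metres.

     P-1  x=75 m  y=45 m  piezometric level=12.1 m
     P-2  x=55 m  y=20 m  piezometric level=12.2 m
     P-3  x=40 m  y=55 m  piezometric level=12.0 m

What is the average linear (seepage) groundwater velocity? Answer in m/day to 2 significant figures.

Differences from P-1: to P-2 (Δx, Δy, Δh) = (-20, -25, +0.1); to P-3 = (-35, 10, -0.1).
Solve a·Δx + b·Δy = Δh: det = (-20)·10 − (-35)·(-25) = -1075.
∂h/∂x = [(+0.1)·10 − (-0.1)·(-25)] / -1075 = +0.001395
∂h/∂y = [(-20)·(-0.1) − (-35)·(+0.1)] / -1075 = -0.005116
|∇h| = √(0.001395² + -0.005116²) = 0.005303
Seepage velocity v = K·i/n = 290.0 × 0.005303 / 0.28 = 5.492 m/day.

5.5 m/day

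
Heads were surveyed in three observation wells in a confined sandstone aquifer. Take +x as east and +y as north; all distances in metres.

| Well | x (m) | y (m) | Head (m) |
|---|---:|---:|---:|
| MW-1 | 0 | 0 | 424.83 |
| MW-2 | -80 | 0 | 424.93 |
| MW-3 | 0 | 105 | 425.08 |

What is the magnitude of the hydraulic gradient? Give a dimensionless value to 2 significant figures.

0.0027

∂h/∂x = (424.93 − 424.83) / (-80 − 0) = -0.001250
∂h/∂y = (425.08 − 424.83) / (105 − 0) = +0.002381
|∇h| = √(-0.001250² + 0.002381²) = 0.002689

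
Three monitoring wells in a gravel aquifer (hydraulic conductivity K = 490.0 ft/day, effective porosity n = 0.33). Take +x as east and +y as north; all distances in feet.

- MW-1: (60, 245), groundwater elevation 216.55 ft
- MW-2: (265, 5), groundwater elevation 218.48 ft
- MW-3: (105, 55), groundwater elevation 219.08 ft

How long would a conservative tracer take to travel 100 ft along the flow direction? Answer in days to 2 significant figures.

With h = a·x + b·y + c and MW-1 as origin, the differences give:
  205·a + (-240)·b = +1.93
  45·a + (-190)·b = +2.53
Eliminate b (×(-190) and ×(-240), subtract): -28150·a = 240.500 → a = ∂h/∂x = -0.008544
Back-substitute: b = ∂h/∂y = -0.01534.
|∇h| = √(-0.008544² + -0.01534²) = 0.01756
Seepage velocity v = K·i/n = 490.0 × 0.01756 / 0.33 = 26.07 ft/day.
t = 100 / 26.07 = 3.836 days.

3.8 days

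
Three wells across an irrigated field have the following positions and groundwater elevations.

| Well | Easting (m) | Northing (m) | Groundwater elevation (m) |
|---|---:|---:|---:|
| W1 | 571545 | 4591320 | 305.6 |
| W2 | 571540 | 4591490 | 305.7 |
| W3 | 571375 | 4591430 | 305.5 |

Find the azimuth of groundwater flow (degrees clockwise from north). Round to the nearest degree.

Three-point gradient (reference W1): Δ to W2 = (-5, 170, +0.1), Δ to W3 = (-170, 110, -0.1).
∂h/∂x = +0.0009877, ∂h/∂y = +0.0006173 (det = 28350).
Flow direction (−∇h) has components (-0.0009877 E, -0.0006173 N).
Azimuth = atan2(E, N) = atan2(-0.0009877, -0.0006173) = 238.0° ≈ 238°.

238°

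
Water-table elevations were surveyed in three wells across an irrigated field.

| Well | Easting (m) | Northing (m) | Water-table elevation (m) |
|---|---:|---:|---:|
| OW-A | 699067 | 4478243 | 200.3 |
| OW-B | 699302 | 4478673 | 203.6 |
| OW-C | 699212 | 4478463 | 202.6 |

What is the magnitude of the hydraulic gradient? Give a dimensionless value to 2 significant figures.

With h = a·x + b·y + c and OW-A as origin, the differences give:
  235·a + 430·b = +3.3
  145·a + 220·b = +2.3
Eliminate b (×220 and ×430, subtract): -10650·a = -263.00 → a = ∂h/∂x = +0.02469
Back-substitute: b = ∂h/∂y = -0.005822.
|∇h| = √(0.02469² + -0.005822²) = 0.02537

0.025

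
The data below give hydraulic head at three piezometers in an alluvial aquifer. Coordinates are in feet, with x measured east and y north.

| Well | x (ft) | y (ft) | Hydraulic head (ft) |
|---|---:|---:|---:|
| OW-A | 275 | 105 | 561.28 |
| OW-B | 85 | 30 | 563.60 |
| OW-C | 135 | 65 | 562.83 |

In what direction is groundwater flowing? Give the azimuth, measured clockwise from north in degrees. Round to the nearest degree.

With h = a·x + b·y + c and OW-A as origin, the differences give:
  (-190)·a + (-75)·b = +2.32
  (-140)·a + (-40)·b = +1.55
Eliminate b (×(-40) and ×(-75), subtract): -2900·a = 23.450 → a = ∂h/∂x = -0.008086
Back-substitute: b = ∂h/∂y = -0.01045.
Flow direction (−∇h) has components (+0.008086 E, +0.01045 N).
Azimuth = atan2(E, N) = atan2(+0.008086, +0.01045) = 37.7° ≈ 038°.

038°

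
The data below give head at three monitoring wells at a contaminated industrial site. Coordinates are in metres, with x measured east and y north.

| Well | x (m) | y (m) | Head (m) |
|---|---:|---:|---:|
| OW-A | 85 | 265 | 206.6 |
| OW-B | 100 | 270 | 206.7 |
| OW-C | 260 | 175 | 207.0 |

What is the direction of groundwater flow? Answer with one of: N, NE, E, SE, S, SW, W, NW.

Taking OW-A as reference: OW-B−OW-A = (15, 5, +0.1); OW-C−OW-A = (175, -90, +0.4).
Determinant of the coordinate differences = 15·(-90) − 175·5 = -2225.
∂h/∂x = [(+0.1)·(-90) − (+0.4)·5] / -2225 = +0.004944
∂h/∂y = [15·(+0.4) − 175·(+0.1)] / -2225 = +0.005169
Flow = −∇h = (-0.004944 east, -0.005169 north), which points southwest.

SW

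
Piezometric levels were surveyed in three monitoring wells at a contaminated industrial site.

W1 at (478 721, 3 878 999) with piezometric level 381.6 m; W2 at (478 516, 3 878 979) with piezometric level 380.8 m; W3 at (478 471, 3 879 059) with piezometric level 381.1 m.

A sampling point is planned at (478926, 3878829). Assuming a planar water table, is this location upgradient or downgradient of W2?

upgradient

Three-point gradient (reference W1): Δ to W2 = (-205, -20, -0.8), Δ to W3 = (-250, 60, -0.5).
∂h/∂x = +0.003353, ∂h/∂y = +0.005636 (det = -17300).
Head at (478926, 3878829) = 381.6 + (+0.003353)·(205) + (+0.005636)·(-170) = 381.33 m.
That is higher than the 380.8 m at W2, so the point is upgradient.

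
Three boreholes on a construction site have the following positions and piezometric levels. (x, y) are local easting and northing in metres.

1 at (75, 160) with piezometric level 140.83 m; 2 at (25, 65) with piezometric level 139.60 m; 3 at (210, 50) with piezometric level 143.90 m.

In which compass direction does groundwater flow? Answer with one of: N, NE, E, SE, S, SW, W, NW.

Differences from 1: to 2 (Δx, Δy, Δh) = (-50, -95, -1.23); to 3 = (135, -110, +3.07).
Solve a·Δx + b·Δy = Δh: det = (-50)·(-110) − 135·(-95) = 18325.
∂h/∂x = [(-1.23)·(-110) − (+3.07)·(-95)] / 18325 = +0.02330
∂h/∂y = [(-50)·(+3.07) − 135·(-1.23)] / 18325 = +0.0006849
Flow = −∇h = (-0.02330 east, -0.0006849 north), which points west.

W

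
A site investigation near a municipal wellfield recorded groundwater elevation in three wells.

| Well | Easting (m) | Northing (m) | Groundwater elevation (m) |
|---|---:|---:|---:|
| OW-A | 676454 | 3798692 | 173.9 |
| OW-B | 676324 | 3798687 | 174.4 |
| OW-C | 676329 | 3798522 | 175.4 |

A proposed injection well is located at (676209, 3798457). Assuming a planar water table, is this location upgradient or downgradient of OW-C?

upgradient

Differences from OW-A: to OW-B (Δx, Δy, Δh) = (-130, -5, +0.5); to OW-C = (-125, -170, +1.5).
Determinant of the coordinate differences = (-130)·(-170) − (-125)·(-5) = 21475.
∂h/∂x = [(+0.5)·(-170) − (+1.5)·(-5)] / 21475 = -0.003609
∂h/∂y = [(-130)·(+1.5) − (-125)·(+0.5)] / 21475 = -0.006170
Head at (676209, 3798457) = 173.9 + (-0.003609)·(-245) + (-0.006170)·(-235) = 176.23 m.
That is higher than the 175.4 m at OW-C, so the point is upgradient.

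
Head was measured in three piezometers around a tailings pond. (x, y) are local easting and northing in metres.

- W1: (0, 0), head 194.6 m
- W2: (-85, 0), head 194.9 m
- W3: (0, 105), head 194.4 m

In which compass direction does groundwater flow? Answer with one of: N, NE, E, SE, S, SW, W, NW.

NE

∂h/∂x = (194.9 − 194.6) / (-85 − 0) = -0.003529
∂h/∂y = (194.4 − 194.6) / (105 − 0) = -0.001905
Flow = −∇h = (+0.003529 east, +0.001905 north), which points northeast.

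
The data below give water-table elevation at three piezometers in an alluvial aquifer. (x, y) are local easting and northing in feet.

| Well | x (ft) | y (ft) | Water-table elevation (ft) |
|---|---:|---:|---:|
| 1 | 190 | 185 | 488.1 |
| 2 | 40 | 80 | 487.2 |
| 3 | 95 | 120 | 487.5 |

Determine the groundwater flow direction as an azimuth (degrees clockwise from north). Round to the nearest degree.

315°

Differences from 1: to 2 (Δx, Δy, Δh) = (-150, -105, -0.9); to 3 = (-95, -65, -0.6).
Determinant of the coordinate differences = (-150)·(-65) − (-95)·(-105) = -225.
∂h/∂x = [(-0.9)·(-65) − (-0.6)·(-105)] / -225 = +0.02000
∂h/∂y = [(-150)·(-0.6) − (-95)·(-0.9)] / -225 = -0.02000
Flow direction (−∇h) has components (-0.02000 E, +0.02000 N).
Azimuth = atan2(E, N) = atan2(-0.02000, +0.02000) = 315.0° ≈ 315°.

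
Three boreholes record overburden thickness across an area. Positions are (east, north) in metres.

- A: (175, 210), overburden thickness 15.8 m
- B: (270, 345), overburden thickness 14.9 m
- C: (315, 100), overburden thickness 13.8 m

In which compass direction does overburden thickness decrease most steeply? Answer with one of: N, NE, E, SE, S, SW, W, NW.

Three-point gradient (reference A): Δ to B = (95, 135, -0.9), Δ to C = (140, -110, -2.0).
∂d/∂x = -0.01257, ∂d/∂y = +0.002181 (det = -29350).
Steepest decrease is along −∇f = (+0.01257 E, -0.002181 N) → east.

E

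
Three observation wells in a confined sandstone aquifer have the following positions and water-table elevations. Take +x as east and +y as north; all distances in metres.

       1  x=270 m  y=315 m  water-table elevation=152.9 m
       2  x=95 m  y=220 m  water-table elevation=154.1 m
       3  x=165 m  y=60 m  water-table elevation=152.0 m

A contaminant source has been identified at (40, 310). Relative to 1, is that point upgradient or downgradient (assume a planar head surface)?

upgradient

Differences from 1: to 2 (Δx, Δy, Δh) = (-175, -95, +1.2); to 3 = (-105, -255, -0.9).
Determinant of the coordinate differences = (-175)·(-255) − (-105)·(-95) = 34650.
∂h/∂x = [(+1.2)·(-255) − (-0.9)·(-95)] / 34650 = -0.01130
∂h/∂y = [(-175)·(-0.9) − (-105)·(+1.2)] / 34650 = +0.008182
Head at (40, 310) = 152.9 + (-0.01130)·(-230) + (+0.008182)·(-5) = 155.46 m.
That is higher than the 152.9 m at 1, so the point is upgradient.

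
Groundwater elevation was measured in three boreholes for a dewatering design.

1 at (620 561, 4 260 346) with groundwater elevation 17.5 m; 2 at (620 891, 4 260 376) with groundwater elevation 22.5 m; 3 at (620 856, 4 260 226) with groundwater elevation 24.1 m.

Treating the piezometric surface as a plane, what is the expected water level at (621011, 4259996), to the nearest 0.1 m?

30.0 m

With h = a·x + b·y + c and 1 as origin, the differences give:
  330·a + 30·b = +5.0
  295·a + (-120)·b = +6.6
Eliminate b (×(-120) and ×30, subtract): -48450·a = -798.00 → a = ∂h/∂x = +0.01647
Back-substitute: b = ∂h/∂y = -0.01451.
h(621011, 4259996) = 17.5 + (+0.01647)·(450) + (-0.01451)·(-350) = 17.5 +7.412 +5.078 = 29.990 m.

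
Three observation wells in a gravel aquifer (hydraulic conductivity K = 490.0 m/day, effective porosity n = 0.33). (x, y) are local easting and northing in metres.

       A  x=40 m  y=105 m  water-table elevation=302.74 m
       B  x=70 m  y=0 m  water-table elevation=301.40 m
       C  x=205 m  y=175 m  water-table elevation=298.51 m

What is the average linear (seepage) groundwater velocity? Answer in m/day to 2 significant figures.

42 m/day

Differences from A: to B (Δx, Δy, Δh) = (30, -105, -1.34); to C = (165, 70, -4.23).
Determinant of the coordinate differences = 30·70 − 165·(-105) = 19425.
∂h/∂x = [(-1.34)·70 − (-4.23)·(-105)] / 19425 = -0.02769
∂h/∂y = [30·(-4.23) − 165·(-1.34)] / 19425 = +0.004849
|∇h| = √(-0.02769² + 0.004849²) = 0.02811
Seepage velocity v = K·i/n = 490.0 × 0.02811 / 0.33 = 41.74 m/day.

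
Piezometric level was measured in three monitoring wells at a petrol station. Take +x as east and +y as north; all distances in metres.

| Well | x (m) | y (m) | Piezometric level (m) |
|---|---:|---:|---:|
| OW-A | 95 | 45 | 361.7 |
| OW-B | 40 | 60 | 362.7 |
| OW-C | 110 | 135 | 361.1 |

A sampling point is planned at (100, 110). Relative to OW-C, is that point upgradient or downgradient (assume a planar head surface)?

upgradient

With h = a·x + b·y + c and OW-A as origin, the differences give:
  (-55)·a + 15·b = +1.0
  15·a + 90·b = -0.6
Eliminate b (×90 and ×15, subtract): -5175·a = 99.00 → a = ∂h/∂x = -0.01913
Back-substitute: b = ∂h/∂y = -0.003478.
Head at (100, 110) = 361.7 + (-0.01913)·(5) + (-0.003478)·(65) = 361.38 m.
That is higher than the 361.1 m at OW-C, so the point is upgradient.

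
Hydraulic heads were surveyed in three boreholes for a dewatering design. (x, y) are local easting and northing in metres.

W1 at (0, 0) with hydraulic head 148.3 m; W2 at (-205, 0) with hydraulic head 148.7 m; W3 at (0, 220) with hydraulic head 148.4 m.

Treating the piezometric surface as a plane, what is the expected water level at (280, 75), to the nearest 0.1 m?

147.8 m

∂h/∂x = (148.7 − 148.3) / (-205 − 0) = -0.001951
∂h/∂y = (148.4 − 148.3) / (220 − 0) = +0.0004545
h(280, 75) = 148.3 + (-0.001951)·(280) + (+0.0004545)·(75) = 148.3 -0.546 +0.034 = 147.788 m.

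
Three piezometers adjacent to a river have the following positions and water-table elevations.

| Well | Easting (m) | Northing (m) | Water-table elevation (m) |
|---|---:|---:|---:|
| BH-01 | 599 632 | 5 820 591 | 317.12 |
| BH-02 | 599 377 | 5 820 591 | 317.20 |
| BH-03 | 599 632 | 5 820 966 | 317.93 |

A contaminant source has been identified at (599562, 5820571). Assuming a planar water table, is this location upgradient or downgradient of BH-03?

∂h/∂x = (317.20 − 317.12) / (599377 − 599632) = -0.0003137
∂h/∂y = (317.93 − 317.12) / (5820966 − 5820591) = +0.002160
Head at (599562, 5820571) = 317.12 + (-0.0003137)·(-70) + (+0.002160)·(-20) = 317.10 m.
That is lower than the 317.93 m at BH-03, so the point is downgradient.

downgradient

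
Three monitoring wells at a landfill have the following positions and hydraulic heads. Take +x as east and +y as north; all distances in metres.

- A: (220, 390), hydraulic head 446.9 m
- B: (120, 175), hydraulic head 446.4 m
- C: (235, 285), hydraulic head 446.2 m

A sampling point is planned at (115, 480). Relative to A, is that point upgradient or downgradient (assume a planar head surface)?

With h = a·x + b·y + c and A as origin, the differences give:
  (-100)·a + (-215)·b = -0.5
  15·a + (-105)·b = -0.7
Eliminate b (×(-105) and ×(-215), subtract): 13725·a = -98.00 → a = ∂h/∂x = -0.007140
Back-substitute: b = ∂h/∂y = +0.005647.
Head at (115, 480) = 446.9 + (-0.007140)·(-105) + (+0.005647)·(90) = 448.16 m.
That is higher than the 446.9 m at A, so the point is upgradient.

upgradient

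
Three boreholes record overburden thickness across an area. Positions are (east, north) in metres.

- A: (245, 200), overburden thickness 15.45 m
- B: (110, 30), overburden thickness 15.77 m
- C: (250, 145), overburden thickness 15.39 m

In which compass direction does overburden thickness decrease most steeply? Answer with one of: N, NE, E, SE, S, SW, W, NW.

E

With d = a·x + b·y + c and A as origin, the differences give:
  (-135)·a + (-170)·b = +0.32
  5·a + (-55)·b = -0.06
Eliminate b (×(-55) and ×(-170), subtract): 8275·a = -27.800 → a = ∂d/∂x = -0.003360
Back-substitute: b = ∂d/∂y = +0.0007855.
Steepest decrease is along −∇f = (+0.003360 E, -0.0007855 N) → east.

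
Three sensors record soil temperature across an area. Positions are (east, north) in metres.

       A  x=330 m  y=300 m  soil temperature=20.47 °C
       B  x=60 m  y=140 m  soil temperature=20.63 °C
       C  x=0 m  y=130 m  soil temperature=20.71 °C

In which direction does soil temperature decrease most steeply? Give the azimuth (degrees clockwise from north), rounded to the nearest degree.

137°

With T = a·x + b·y + c and A as origin, the differences give:
  (-270)·a + (-160)·b = +0.16
  (-330)·a + (-170)·b = +0.24
Eliminate b (×(-170) and ×(-160), subtract): -6900·a = 11.200 → a = ∂T/∂x = -0.001623
Back-substitute: b = ∂T/∂y = +0.001739.
Steepest decrease is along −∇f: components (+0.001623 E, -0.001739 N).
Azimuth = atan2(+0.001623, -0.001739) = 137.0° ≈ 137°.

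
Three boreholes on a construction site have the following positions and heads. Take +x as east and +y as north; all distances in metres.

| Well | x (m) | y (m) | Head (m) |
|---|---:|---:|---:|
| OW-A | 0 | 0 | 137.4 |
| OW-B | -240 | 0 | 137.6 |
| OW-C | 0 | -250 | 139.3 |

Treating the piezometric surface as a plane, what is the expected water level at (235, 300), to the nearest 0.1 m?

∂h/∂x = (137.6 − 137.4) / (-240 − 0) = -0.0008333
∂h/∂y = (139.3 − 137.4) / (-250 − 0) = -0.007600
h(235, 300) = 137.4 + (-0.0008333)·(235) + (-0.007600)·(300) = 137.4 -0.196 -2.280 = 134.924 m.

134.9 m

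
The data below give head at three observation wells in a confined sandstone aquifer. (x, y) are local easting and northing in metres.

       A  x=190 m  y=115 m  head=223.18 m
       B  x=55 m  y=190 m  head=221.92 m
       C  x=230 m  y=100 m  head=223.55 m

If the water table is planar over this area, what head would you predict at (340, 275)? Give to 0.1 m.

224.5 m

Three-point gradient (reference A): Δ to B = (-135, 75, -1.26), Δ to C = (40, -15, +0.37).
∂h/∂x = +0.009077, ∂h/∂y = -0.0004615 (det = -975).
h(340, 275) = 223.18 + (+0.009077)·(150) + (-0.0004615)·(160) = 223.18 +1.362 -0.074 = 224.468 m.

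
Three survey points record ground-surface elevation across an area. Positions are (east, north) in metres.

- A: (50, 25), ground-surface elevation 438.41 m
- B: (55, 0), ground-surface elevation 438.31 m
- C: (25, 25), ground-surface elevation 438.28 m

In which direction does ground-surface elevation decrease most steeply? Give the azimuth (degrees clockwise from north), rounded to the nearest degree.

226°

Differences from A: to B (Δx, Δy, Δh) = (5, -25, -0.10); to C = (-25, 0, -0.13).
Determinant of the coordinate differences = 5·0 − (-25)·(-25) = -625.
∂z/∂x = [(-0.10)·0 − (-0.13)·(-25)] / -625 = +0.005200
∂z/∂y = [5·(-0.13) − (-25)·(-0.10)] / -625 = +0.005040
Steepest decrease is along −∇f: components (-0.005200 E, -0.005040 N).
Azimuth = atan2(-0.005200, -0.005040) = 225.9° ≈ 226°.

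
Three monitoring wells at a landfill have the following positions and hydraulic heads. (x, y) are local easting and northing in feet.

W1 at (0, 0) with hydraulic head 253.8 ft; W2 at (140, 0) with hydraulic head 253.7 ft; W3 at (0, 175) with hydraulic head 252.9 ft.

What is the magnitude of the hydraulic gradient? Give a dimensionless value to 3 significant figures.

∂h/∂x = (253.7 − 253.8) / (140 − 0) = -0.0007143
∂h/∂y = (252.9 − 253.8) / (175 − 0) = -0.005143
|∇h| = √(-0.0007143² + -0.005143²) = 0.005192

0.00519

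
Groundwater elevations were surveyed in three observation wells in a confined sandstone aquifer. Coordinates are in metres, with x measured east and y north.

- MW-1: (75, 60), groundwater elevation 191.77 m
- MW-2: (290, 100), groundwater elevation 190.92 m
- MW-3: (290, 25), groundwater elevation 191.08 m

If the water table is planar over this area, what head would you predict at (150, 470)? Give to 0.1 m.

190.6 m

With h = a·x + b·y + c and MW-1 as origin, the differences give:
  215·a + 40·b = -0.85
  215·a + (-35)·b = -0.69
Eliminate b (×(-35) and ×40, subtract): -16125·a = 57.350 → a = ∂h/∂x = -0.003557
Back-substitute: b = ∂h/∂y = -0.002133.
h(150, 470) = 191.77 + (-0.003557)·(75) + (-0.002133)·(410) = 191.77 -0.267 -0.875 = 190.629 m.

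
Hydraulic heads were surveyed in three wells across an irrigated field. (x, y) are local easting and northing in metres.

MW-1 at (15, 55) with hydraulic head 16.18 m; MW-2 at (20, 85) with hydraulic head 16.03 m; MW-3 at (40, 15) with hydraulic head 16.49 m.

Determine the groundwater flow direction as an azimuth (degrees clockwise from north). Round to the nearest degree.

Taking MW-1 as reference: MW-2−MW-1 = (5, 30, -0.15); MW-3−MW-1 = (25, -40, +0.31).
Solve a·Δx + b·Δy = Δh: det = 5·(-40) − 25·30 = -950.
∂h/∂x = [(-0.15)·(-40) − (+0.31)·30] / -950 = +0.003474
∂h/∂y = [5·(+0.31) − 25·(-0.15)] / -950 = -0.005579
Flow direction (−∇h) has components (-0.003474 E, +0.005579 N).
Azimuth = atan2(E, N) = atan2(-0.003474, +0.005579) = 328.1° ≈ 328°.

328°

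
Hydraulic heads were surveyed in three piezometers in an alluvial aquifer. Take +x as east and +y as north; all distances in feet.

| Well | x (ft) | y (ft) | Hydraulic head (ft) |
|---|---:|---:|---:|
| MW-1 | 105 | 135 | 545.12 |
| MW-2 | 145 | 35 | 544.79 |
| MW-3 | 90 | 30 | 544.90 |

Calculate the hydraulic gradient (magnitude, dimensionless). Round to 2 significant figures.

Taking MW-1 as reference: MW-2−MW-1 = (40, -100, -0.33); MW-3−MW-1 = (-15, -105, -0.22).
Solve a·Δx + b·Δy = Δh: det = 40·(-105) − (-15)·(-100) = -5700.
∂h/∂x = [(-0.33)·(-105) − (-0.22)·(-100)] / -5700 = -0.002219
∂h/∂y = [40·(-0.22) − (-15)·(-0.33)] / -5700 = +0.002412
|∇h| = √(-0.002219² + 0.002412²) = 0.003277

0.0033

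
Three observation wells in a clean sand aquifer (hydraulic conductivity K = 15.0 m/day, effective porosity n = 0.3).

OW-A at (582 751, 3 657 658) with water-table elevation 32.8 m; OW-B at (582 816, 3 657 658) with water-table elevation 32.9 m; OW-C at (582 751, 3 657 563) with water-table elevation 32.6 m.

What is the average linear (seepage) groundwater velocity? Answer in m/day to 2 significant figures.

0.13 m/day

∂h/∂x = (32.9 − 32.8) / (582816 − 582751) = +0.001538
∂h/∂y = (32.6 − 32.8) / (3657563 − 3657658) = +0.002105
|∇h| = √(0.001538² + 0.002105²) = 0.002607
Seepage velocity v = K·i/n = 15.0 × 0.002607 / 0.3 = 0.1304 m/day.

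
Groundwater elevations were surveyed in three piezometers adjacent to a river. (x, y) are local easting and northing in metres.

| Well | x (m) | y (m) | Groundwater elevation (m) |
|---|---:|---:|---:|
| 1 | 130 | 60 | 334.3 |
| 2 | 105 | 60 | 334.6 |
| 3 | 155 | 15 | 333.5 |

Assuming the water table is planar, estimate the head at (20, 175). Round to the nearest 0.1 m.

Differences from 1: to 2 (Δx, Δy, Δh) = (-25, 0, +0.3); to 3 = (25, -45, -0.8).
Determinant of the coordinate differences = (-25)·(-45) − 25·0 = 1125.
∂h/∂x = [(+0.3)·(-45) − (-0.8)·0] / 1125 = -0.01200
∂h/∂y = [(-25)·(-0.8) − 25·(+0.3)] / 1125 = +0.01111
h(20, 175) = 334.3 + (-0.01200)·(-110) + (+0.01111)·(115) = 334.3 +1.320 +1.278 = 336.898 m.

336.9 m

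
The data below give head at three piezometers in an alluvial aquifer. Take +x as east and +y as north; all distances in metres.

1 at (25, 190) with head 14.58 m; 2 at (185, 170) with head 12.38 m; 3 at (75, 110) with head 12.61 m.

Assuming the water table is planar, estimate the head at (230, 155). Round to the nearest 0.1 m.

11.6 m

Taking 1 as reference: 2−1 = (160, -20, -2.20); 3−1 = (50, -80, -1.97).
Determinant of the coordinate differences = 160·(-80) − 50·(-20) = -11800.
∂h/∂x = [(-2.20)·(-80) − (-1.97)·(-20)] / -11800 = -0.01158
∂h/∂y = [160·(-1.97) − 50·(-2.20)] / -11800 = +0.01739
h(230, 155) = 14.58 + (-0.01158)·(205) + (+0.01739)·(-35) = 14.58 -2.373 -0.609 = 11.598 m.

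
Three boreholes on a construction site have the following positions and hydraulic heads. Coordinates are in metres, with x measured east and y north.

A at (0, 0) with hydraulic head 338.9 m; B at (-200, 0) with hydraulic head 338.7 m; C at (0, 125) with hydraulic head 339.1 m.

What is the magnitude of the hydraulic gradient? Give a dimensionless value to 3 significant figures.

∂h/∂x = (338.7 − 338.9) / (-200 − 0) = +0.0010000
∂h/∂y = (339.1 − 338.9) / (125 − 0) = +0.001600
|∇h| = √(0.0010000² + 0.001600²) = 0.001887

0.00189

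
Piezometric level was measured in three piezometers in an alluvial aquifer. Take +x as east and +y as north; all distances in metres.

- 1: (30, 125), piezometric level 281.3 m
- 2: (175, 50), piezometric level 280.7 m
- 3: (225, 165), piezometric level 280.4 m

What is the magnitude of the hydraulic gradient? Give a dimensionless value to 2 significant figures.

0.0045

Taking 1 as reference: 2−1 = (145, -75, -0.6); 3−1 = (195, 40, -0.9).
Determinant of the coordinate differences = 145·40 − 195·(-75) = 20425.
∂h/∂x = [(-0.6)·40 − (-0.9)·(-75)] / 20425 = -0.004480
∂h/∂y = [145·(-0.9) − 195·(-0.6)] / 20425 = -0.0006610
|∇h| = √(-0.004480² + -0.0006610²) = 0.004529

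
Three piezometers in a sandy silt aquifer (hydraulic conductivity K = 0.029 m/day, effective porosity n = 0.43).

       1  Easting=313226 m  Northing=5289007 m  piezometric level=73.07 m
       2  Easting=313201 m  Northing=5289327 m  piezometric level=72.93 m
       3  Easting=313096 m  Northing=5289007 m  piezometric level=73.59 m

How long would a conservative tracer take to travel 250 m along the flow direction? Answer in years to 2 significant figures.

Three-point gradient (reference 1): Δ to 2 = (-25, 320, -0.14), Δ to 3 = (-130, 0, +0.52).
∂h/∂x = -0.004000, ∂h/∂y = -0.0007500 (det = 41600).
|∇h| = √(-0.004000² + -0.0007500²) = 0.00407
Seepage velocity v = K·i/n = 0.029 × 0.00407 / 0.43 = 0.0002745 m/day.
t = 250 / 0.0002745 = 9.107e+05 days = 2.49e+03 years.

2500 years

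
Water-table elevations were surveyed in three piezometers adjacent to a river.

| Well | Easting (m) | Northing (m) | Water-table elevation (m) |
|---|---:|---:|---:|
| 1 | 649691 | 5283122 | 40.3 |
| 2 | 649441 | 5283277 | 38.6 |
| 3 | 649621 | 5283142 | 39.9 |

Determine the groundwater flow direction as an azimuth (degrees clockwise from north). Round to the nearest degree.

With h = a·x + b·y + c and 1 as origin, the differences give:
  (-250)·a + 155·b = -1.7
  (-70)·a + 20·b = -0.4
Eliminate b (×20 and ×155, subtract): 5850·a = 28.00 → a = ∂h/∂x = +0.004786
Back-substitute: b = ∂h/∂y = -0.003248.
Flow direction (−∇h) has components (-0.004786 E, +0.003248 N).
Azimuth = atan2(E, N) = atan2(-0.004786, +0.003248) = 304.2° ≈ 304°.

304°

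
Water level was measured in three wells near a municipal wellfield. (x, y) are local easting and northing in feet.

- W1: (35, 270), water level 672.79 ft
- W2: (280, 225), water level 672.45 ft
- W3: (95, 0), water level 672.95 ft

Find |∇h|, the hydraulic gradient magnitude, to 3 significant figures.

Three-point gradient (reference W1): Δ to W2 = (245, -45, -0.34), Δ to W3 = (60, -270, +0.16).
∂h/∂x = -0.001560, ∂h/∂y = -0.0009393 (det = -63450).
|∇h| = √(-0.001560² + -0.0009393²) = 0.001821

0.00182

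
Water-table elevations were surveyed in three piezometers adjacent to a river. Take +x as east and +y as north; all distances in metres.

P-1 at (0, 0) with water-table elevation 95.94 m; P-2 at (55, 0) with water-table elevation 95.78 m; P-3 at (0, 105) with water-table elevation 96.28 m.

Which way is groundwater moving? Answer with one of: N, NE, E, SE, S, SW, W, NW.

SE

∂h/∂x = (95.78 − 95.94) / (55 − 0) = -0.002909
∂h/∂y = (96.28 − 95.94) / (105 − 0) = +0.003238
Flow = −∇h = (+0.002909 east, -0.003238 north), which points southeast.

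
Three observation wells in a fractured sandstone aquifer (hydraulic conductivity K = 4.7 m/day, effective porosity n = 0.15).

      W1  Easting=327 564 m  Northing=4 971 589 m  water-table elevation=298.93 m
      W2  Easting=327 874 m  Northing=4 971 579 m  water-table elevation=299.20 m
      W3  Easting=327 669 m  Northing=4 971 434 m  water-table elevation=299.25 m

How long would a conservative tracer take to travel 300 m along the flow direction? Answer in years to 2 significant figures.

Differences from W1: to W2 (Δx, Δy, Δh) = (310, -10, +0.27); to W3 = (105, -155, +0.32).
Solve a·Δx + b·Δy = Δh: det = 310·(-155) − 105·(-10) = -47000.
∂h/∂x = [(+0.27)·(-155) − (+0.32)·(-10)] / -47000 = +0.0008223
∂h/∂y = [310·(+0.32) − 105·(+0.27)] / -47000 = -0.001507
|∇h| = √(0.0008223² + -0.001507²) = 0.001717
Seepage velocity v = K·i/n = 4.7 × 0.001717 / 0.15 = 0.0538 m/day.
t = 300 / 0.0538 = 5576 days = 15.3 years.

15 years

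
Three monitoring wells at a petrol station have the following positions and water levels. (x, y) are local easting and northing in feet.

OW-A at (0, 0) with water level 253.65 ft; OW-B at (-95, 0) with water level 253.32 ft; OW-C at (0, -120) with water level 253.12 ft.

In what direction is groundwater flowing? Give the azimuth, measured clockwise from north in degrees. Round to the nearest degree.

∂h/∂x = (253.32 − 253.65) / (-95 − 0) = +0.003474
∂h/∂y = (253.12 − 253.65) / (-120 − 0) = +0.004417
Flow direction (−∇h) has components (-0.003474 E, -0.004417 N).
Azimuth = atan2(E, N) = atan2(-0.003474, -0.004417) = 218.2° ≈ 218°.

218°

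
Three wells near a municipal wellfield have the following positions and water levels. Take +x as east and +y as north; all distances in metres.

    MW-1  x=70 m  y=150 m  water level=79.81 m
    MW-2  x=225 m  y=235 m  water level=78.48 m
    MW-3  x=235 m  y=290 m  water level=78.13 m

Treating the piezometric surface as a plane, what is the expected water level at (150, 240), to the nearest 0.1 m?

78.9 m

Taking MW-1 as reference: MW-2−MW-1 = (155, 85, -1.33); MW-3−MW-1 = (165, 140, -1.68).
Solve a·Δx + b·Δy = Δh: det = 155·140 − 165·85 = 7675.
∂h/∂x = [(-1.33)·140 − (-1.68)·85] / 7675 = -0.005655
∂h/∂y = [155·(-1.68) − 165·(-1.33)] / 7675 = -0.005336
h(150, 240) = 79.81 + (-0.005655)·(80) + (-0.005336)·(90) = 79.81 -0.452 -0.480 = 78.877 m.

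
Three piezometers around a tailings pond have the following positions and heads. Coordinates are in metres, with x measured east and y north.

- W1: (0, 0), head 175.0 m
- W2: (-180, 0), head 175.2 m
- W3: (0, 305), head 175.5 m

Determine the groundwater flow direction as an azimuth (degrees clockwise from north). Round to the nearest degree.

∂h/∂x = (175.2 − 175.0) / (-180 − 0) = -0.001111
∂h/∂y = (175.5 − 175.0) / (305 − 0) = +0.001639
Flow direction (−∇h) has components (+0.001111 E, -0.001639 N).
Azimuth = atan2(E, N) = atan2(+0.001111, -0.001639) = 145.9° ≈ 146°.

146°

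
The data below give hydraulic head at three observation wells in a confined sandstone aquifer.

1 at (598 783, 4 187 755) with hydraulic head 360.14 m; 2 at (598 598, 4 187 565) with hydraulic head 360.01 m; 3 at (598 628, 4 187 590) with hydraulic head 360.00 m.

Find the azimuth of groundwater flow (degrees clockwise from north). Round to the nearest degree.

138°

With h = a·x + b·y + c and 1 as origin, the differences give:
  (-185)·a + (-190)·b = -0.13
  (-155)·a + (-165)·b = -0.14
Eliminate b (×(-165) and ×(-190), subtract): 1075·a = -5.150 → a = ∂h/∂x = -0.004791
Back-substitute: b = ∂h/∂y = +0.005349.
Flow direction (−∇h) has components (+0.004791 E, -0.005349 N).
Azimuth = atan2(E, N) = atan2(+0.004791, -0.005349) = 138.2° ≈ 138°.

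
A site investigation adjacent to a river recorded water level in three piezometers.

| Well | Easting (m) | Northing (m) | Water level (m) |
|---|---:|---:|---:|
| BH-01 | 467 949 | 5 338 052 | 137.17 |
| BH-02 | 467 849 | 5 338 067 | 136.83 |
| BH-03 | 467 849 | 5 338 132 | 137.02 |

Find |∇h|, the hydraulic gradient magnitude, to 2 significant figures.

With h = a·x + b·y + c and BH-01 as origin, the differences give:
  (-100)·a + 15·b = -0.34
  (-100)·a + 80·b = -0.15
Eliminate b (×80 and ×15, subtract): -6500·a = -24.950 → a = ∂h/∂x = +0.003838
Back-substitute: b = ∂h/∂y = +0.002923.
|∇h| = √(0.003838² + 0.002923²) = 0.004824

0.0048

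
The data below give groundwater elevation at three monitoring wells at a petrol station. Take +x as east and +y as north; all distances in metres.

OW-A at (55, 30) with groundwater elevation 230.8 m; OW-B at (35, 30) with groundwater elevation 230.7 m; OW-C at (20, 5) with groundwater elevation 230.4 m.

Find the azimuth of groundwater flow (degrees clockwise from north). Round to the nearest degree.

209°

Differences from OW-A: to OW-B (Δx, Δy, Δh) = (-20, 0, -0.1); to OW-C = (-35, -25, -0.4).
Determinant of the coordinate differences = (-20)·(-25) − (-35)·0 = 500.
∂h/∂x = [(-0.1)·(-25) − (-0.4)·0] / 500 = +0.005000
∂h/∂y = [(-20)·(-0.4) − (-35)·(-0.1)] / 500 = +0.009000
Flow direction (−∇h) has components (-0.005000 E, -0.009000 N).
Azimuth = atan2(E, N) = atan2(-0.005000, -0.009000) = 209.1° ≈ 209°.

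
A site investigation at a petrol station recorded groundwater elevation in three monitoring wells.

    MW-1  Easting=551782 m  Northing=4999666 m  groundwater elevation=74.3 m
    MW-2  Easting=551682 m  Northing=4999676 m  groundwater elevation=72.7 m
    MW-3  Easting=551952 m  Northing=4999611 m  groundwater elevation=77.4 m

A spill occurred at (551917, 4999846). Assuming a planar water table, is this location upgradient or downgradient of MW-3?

Taking MW-1 as reference: MW-2−MW-1 = (-100, 10, -1.6); MW-3−MW-1 = (170, -55, +3.1).
Solve a·Δx + b·Δy = Δh: det = (-100)·(-55) − 170·10 = 3800.
∂h/∂x = [(-1.6)·(-55) − (+3.1)·10] / 3800 = +0.01500
∂h/∂y = [(-100)·(+3.1) − 170·(-1.6)] / 3800 = -0.01000
Head at (551917, 4999846) = 74.3 + (+0.01500)·(135) + (-0.01000)·(180) = 74.53 m.
That is lower than the 77.4 m at MW-3, so the point is downgradient.

downgradient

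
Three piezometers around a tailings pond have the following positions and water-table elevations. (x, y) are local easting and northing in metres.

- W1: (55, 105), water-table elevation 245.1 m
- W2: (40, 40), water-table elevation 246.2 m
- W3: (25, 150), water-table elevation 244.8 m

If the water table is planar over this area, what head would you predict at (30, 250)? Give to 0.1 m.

Three-point gradient (reference W1): Δ to W2 = (-15, -65, +1.1), Δ to W3 = (-30, 45, -0.3).
∂h/∂x = -0.01143, ∂h/∂y = -0.01429 (det = -2625).
h(30, 250) = 245.1 + (-0.01143)·(-25) + (-0.01429)·(145) = 245.1 +0.286 -2.071 = 243.314 m.

243.3 m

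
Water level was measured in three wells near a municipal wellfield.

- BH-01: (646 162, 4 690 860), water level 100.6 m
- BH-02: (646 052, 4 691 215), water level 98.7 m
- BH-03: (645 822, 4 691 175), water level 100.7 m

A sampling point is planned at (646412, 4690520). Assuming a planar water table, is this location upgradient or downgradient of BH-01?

Three-point gradient (reference BH-01): Δ to BH-02 = (-110, 355, -1.9), Δ to BH-03 = (-340, 315, +0.1).
∂h/∂x = -0.007368, ∂h/∂y = -0.007635 (det = 86050).
Head at (646412, 4690520) = 100.6 + (-0.007368)·(250) + (-0.007635)·(-340) = 101.35 m.
That is higher than the 100.6 m at BH-01, so the point is upgradient.

upgradient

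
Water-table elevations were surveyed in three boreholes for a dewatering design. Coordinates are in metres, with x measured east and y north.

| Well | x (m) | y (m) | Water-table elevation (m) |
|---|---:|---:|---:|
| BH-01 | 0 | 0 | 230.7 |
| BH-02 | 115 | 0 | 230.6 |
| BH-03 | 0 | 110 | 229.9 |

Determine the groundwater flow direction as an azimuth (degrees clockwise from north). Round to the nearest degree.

∂h/∂x = (230.6 − 230.7) / (115 − 0) = -0.0008696
∂h/∂y = (229.9 − 230.7) / (110 − 0) = -0.007273
Flow direction (−∇h) has components (+0.0008696 E, +0.007273 N).
Azimuth = atan2(E, N) = atan2(+0.0008696, +0.007273) = 6.8° ≈ 007°.

007°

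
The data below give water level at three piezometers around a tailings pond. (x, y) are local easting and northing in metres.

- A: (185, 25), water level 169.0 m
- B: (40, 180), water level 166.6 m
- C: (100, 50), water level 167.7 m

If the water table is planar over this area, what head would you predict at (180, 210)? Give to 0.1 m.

168.6 m

Three-point gradient (reference A): Δ to B = (-145, 155, -2.4), Δ to C = (-85, 25, -1.3).
∂h/∂x = +0.01482, ∂h/∂y = -0.001623 (det = 9550).
h(180, 210) = 169.0 + (+0.01482)·(-5) + (-0.001623)·(185) = 169.0 -0.074 -0.300 = 168.626 m.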